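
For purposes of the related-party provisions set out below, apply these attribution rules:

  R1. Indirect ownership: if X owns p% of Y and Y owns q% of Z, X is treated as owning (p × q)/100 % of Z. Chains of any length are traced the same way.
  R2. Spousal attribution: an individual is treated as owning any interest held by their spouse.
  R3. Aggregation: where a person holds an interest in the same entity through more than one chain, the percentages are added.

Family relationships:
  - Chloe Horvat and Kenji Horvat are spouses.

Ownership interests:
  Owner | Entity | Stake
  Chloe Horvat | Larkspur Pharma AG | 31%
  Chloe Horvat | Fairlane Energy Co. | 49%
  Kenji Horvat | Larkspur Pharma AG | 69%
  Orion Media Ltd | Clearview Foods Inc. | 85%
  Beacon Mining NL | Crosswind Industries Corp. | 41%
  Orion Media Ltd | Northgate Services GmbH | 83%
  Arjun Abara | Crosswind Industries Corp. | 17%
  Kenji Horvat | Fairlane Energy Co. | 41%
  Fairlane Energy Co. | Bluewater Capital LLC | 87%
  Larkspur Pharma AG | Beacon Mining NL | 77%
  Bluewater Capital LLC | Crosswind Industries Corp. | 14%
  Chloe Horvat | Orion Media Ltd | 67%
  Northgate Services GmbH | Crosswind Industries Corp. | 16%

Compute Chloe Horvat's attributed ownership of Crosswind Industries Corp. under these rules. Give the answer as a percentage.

51.4296%

By spousal attribution (R2), Chloe Horvat is treated as also owning Kenji Horvat's interest in Larkspur Pharma AG, giving 31% + 69% = 100%.
By spousal attribution (R2), Chloe Horvat is treated as also owning Kenji Horvat's interest in Fairlane Energy Co, giving 49% + 41% = 90%.
Chain via Larkspur Pharma AG → Beacon Mining NL (R1): 100% × 77% × 41% = 31.57% of Crosswind Industries Corp.
Chain via Fairlane Energy Co. → Bluewater Capital LLC (R1): 90% × 87% × 14% = 10.962% of Crosswind Industries Corp.
Chain via Orion Media Ltd → Northgate Services GmbH (R1): 67% × 83% × 16% = 8.8976% of Crosswind Industries Corp.
Aggregating (R3): 31.57% + 10.962% + 8.8976% = 51.4296%.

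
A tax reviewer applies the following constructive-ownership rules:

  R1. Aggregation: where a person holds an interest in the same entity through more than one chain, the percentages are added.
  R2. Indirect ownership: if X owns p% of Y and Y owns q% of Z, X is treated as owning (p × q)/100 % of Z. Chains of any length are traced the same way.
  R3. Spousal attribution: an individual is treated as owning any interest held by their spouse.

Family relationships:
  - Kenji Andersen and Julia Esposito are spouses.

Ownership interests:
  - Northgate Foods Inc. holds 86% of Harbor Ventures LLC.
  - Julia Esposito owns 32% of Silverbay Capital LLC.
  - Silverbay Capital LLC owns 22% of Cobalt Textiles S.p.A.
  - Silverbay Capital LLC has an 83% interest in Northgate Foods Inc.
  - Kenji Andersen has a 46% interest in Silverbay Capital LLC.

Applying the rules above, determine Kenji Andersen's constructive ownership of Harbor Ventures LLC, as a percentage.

By spousal attribution (R3), Kenji Andersen is treated as also owning Julia Esposito's interest in Silverbay Capital LLC, giving 46% + 32% = 78%.
Chain via Silverbay Capital LLC → Northgate Foods Inc. (R2): 78% × 83% × 86% = 55.6764% of Harbor Ventures LLC.

55.6764%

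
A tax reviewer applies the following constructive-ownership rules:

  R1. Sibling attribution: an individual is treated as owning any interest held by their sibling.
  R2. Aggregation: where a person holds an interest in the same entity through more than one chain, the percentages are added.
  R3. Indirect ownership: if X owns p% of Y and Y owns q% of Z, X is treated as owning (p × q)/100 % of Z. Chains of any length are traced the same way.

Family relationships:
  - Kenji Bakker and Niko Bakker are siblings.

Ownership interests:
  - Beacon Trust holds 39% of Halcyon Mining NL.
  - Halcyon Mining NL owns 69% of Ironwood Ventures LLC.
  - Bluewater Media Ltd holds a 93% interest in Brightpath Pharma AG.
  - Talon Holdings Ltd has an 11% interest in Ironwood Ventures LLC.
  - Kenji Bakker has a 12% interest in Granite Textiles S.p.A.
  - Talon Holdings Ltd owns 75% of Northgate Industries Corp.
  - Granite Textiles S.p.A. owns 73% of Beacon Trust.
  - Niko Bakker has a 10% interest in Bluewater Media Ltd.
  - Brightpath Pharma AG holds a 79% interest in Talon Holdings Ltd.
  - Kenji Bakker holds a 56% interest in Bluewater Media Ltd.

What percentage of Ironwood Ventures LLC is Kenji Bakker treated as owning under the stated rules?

7.691238%

By sibling attribution (R1), Kenji Bakker is treated as also owning Niko Bakker's interest in Bluewater Media Ltd, giving 56% + 10% = 66%.
Chain via Bluewater Media Ltd → Brightpath Pharma AG → Talon Holdings Ltd (R3): 66% × 93% × 79% × 11% = 5.333922% of Ironwood Ventures LLC.
Chain via Granite Textiles S.p.A. → Beacon Trust → Halcyon Mining NL (R3): 12% × 73% × 39% × 69% = 2.357316% of Ironwood Ventures LLC.
Aggregating (R2): 5.333922% + 2.357316% = 7.691238%.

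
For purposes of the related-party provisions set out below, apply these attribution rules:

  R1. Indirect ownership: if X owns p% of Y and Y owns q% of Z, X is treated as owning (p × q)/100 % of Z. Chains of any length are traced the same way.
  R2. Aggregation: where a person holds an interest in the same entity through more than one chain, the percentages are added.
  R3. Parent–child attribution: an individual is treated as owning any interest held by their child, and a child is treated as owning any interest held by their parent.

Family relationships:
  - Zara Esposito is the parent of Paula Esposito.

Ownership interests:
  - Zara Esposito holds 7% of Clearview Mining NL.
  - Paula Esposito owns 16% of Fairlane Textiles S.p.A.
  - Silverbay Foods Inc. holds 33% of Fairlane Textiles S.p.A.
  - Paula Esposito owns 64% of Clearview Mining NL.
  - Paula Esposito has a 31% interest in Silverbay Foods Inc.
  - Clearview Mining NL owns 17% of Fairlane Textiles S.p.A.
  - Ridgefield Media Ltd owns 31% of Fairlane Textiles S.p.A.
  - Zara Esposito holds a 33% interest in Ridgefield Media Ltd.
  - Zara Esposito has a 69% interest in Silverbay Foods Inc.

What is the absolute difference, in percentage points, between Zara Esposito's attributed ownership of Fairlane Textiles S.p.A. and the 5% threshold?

66.3

By parent–child attribution (R3), Zara Esposito is treated as also owning Paula Esposito's interest in Silverbay Foods Inc, giving 69% + 31% = 100%.
By parent–child attribution (R3), Zara Esposito is treated as also owning Paula Esposito's interest in Clearview Mining NL, giving 7% + 64% = 71%.
By parent–child attribution (R3), Zara Esposito is treated as owning Paula Esposito's 16% interest in Fairlane Textiles S.p.A.
Chain via Ridgefield Media Ltd (R1): 33% × 31% = 10.23% of Fairlane Textiles S.p.A.
Chain via Silverbay Foods Inc. (R1): 100% × 33% = 33% of Fairlane Textiles S.p.A.
Chain via Clearview Mining NL (R1): 71% × 17% = 12.07% of Fairlane Textiles S.p.A.
Direct interest in Fairlane Textiles S.p.A: 16%.
Aggregating (R2): 10.23% + 33% + 12.07% + 16% = 71.3%.
71.3% exceeds the 5% threshold by 66.3 percentage points.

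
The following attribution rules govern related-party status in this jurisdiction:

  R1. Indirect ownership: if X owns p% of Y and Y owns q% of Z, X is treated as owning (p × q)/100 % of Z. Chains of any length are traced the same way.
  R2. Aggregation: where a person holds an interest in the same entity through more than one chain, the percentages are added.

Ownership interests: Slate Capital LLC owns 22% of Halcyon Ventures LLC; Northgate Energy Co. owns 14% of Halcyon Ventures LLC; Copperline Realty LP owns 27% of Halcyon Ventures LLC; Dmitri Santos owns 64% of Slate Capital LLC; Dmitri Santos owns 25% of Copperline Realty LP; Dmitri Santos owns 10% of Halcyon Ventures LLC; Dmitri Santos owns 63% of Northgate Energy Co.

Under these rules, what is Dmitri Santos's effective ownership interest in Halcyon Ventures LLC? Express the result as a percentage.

39.65%

Chain via Copperline Realty LP (R1): 25% × 27% = 6.75% of Halcyon Ventures LLC.
Chain via Slate Capital LLC (R1): 64% × 22% = 14.08% of Halcyon Ventures LLC.
Chain via Northgate Energy Co. (R1): 63% × 14% = 8.82% of Halcyon Ventures LLC.
Direct interest in Halcyon Ventures LLC: 10%.
Aggregating (R2): 6.75% + 14.08% + 8.82% + 10% = 39.65%.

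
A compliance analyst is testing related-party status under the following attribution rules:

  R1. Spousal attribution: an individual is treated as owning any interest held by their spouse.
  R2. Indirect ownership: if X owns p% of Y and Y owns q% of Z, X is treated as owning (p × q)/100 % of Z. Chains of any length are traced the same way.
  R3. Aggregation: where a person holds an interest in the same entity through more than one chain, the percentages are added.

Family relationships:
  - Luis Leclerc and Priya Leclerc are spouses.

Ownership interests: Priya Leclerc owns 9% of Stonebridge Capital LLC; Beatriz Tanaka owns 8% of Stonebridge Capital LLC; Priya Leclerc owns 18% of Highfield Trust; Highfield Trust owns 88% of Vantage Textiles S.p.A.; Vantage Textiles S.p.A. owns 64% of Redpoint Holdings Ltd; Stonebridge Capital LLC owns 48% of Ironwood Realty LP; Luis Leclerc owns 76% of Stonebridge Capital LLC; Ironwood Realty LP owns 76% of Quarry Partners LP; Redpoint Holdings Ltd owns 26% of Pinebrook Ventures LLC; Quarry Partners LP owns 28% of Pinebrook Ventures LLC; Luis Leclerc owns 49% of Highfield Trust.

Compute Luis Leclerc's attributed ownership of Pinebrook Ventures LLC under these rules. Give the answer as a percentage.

18.493184%

By spousal attribution (R1), Luis Leclerc is treated as also owning Priya Leclerc's interest in Stonebridge Capital LLC, giving 76% + 9% = 85%.
By spousal attribution (R1), Luis Leclerc is treated as also owning Priya Leclerc's interest in Highfield Trust, giving 49% + 18% = 67%.
Chain via Stonebridge Capital LLC → Ironwood Realty LP → Quarry Partners LP (R2): 85% × 48% × 76% × 28% = 8.68224% of Pinebrook Ventures LLC.
Chain via Highfield Trust → Vantage Textiles S.p.A. → Redpoint Holdings Ltd (R2): 67% × 88% × 64% × 26% = 9.810944% of Pinebrook Ventures LLC.
Aggregating (R3): 8.68224% + 9.810944% = 18.493184%.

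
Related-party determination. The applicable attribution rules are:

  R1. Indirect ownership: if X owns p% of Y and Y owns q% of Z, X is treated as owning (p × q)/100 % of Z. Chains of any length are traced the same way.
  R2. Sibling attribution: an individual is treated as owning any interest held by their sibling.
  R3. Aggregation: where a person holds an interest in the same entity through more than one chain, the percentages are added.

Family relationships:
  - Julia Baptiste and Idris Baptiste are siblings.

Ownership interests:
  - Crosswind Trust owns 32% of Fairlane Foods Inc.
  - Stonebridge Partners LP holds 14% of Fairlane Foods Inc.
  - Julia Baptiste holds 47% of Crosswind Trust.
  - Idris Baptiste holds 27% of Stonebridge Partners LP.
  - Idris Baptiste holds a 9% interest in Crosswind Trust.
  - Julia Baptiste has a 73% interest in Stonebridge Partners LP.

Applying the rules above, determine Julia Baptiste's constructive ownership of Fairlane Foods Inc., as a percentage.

31.92%

By sibling attribution (R2), Julia Baptiste is treated as also owning Idris Baptiste's interest in Stonebridge Partners LP, giving 73% + 27% = 100%.
By sibling attribution (R2), Julia Baptiste is treated as also owning Idris Baptiste's interest in Crosswind Trust, giving 47% + 9% = 56%.
Chain via Stonebridge Partners LP (R1): 100% × 14% = 14% of Fairlane Foods Inc.
Chain via Crosswind Trust (R1): 56% × 32% = 17.92% of Fairlane Foods Inc.
Aggregating (R3): 14% + 17.92% = 31.92%.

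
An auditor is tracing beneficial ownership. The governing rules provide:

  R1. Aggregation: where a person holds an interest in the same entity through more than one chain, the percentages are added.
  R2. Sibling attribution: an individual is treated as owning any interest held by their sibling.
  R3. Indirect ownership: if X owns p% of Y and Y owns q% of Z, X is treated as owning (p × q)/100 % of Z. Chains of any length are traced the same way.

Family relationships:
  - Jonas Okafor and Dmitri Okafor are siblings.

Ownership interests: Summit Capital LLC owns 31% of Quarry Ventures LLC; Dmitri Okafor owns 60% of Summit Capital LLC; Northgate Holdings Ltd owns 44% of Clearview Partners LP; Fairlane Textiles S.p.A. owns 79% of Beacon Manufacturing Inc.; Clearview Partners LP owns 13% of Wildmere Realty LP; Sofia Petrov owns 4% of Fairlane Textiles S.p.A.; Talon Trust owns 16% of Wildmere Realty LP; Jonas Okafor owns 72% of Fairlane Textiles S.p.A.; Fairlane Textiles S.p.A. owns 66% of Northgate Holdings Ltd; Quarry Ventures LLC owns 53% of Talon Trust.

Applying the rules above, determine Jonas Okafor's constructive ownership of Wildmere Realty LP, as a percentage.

By sibling attribution (R2), Jonas Okafor is treated as owning Dmitri Okafor's 60% interest in Summit Capital LLC.
Chain via Fairlane Textiles S.p.A. → Northgate Holdings Ltd → Clearview Partners LP (R3): 72% × 66% × 44% × 13% = 2.718144% of Wildmere Realty LP.
Chain via Summit Capital LLC → Quarry Ventures LLC → Talon Trust (R3): 60% × 31% × 53% × 16% = 1.57728% of Wildmere Realty LP.
Aggregating (R1): 2.718144% + 1.57728% = 4.295424%.

4.295424%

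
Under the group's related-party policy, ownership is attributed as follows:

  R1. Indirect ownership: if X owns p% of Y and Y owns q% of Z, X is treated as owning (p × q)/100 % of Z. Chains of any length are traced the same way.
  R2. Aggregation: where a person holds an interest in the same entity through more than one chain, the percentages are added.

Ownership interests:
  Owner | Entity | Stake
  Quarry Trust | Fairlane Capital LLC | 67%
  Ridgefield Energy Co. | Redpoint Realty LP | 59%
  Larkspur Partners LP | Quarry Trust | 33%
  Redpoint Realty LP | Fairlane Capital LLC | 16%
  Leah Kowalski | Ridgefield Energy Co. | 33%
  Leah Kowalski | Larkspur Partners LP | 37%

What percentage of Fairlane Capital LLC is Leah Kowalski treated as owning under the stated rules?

Chain via Larkspur Partners LP → Quarry Trust (R1): 37% × 33% × 67% = 8.1807% of Fairlane Capital LLC.
Chain via Ridgefield Energy Co. → Redpoint Realty LP (R1): 33% × 59% × 16% = 3.1152% of Fairlane Capital LLC.
Aggregating (R2): 8.1807% + 3.1152% = 11.2959%.

11.2959%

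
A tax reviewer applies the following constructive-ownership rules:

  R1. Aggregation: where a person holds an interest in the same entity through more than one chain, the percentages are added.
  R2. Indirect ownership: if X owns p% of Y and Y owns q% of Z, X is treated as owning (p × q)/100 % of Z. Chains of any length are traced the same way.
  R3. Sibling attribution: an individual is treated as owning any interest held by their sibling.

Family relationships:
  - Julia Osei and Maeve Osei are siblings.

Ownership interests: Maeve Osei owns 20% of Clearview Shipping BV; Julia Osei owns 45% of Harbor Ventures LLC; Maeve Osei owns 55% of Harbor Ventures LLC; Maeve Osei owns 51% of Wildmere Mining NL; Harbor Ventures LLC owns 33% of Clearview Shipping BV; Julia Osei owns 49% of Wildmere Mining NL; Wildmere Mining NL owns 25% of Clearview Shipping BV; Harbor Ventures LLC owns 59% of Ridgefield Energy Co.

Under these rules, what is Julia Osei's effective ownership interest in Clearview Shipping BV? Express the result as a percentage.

By sibling attribution (R3), Julia Osei is treated as also owning Maeve Osei's interest in Harbor Ventures LLC, giving 45% + 55% = 100%.
By sibling attribution (R3), Julia Osei is treated as also owning Maeve Osei's interest in Wildmere Mining NL, giving 49% + 51% = 100%.
By sibling attribution (R3), Julia Osei is treated as owning Maeve Osei's 20% interest in Clearview Shipping BV.
Chain via Harbor Ventures LLC (R2): 100% × 33% = 33% of Clearview Shipping BV.
Chain via Wildmere Mining NL (R2): 100% × 25% = 25% of Clearview Shipping BV.
Direct interest in Clearview Shipping BV: 20%.
Aggregating (R1): 33% + 25% + 20% = 78%.

78%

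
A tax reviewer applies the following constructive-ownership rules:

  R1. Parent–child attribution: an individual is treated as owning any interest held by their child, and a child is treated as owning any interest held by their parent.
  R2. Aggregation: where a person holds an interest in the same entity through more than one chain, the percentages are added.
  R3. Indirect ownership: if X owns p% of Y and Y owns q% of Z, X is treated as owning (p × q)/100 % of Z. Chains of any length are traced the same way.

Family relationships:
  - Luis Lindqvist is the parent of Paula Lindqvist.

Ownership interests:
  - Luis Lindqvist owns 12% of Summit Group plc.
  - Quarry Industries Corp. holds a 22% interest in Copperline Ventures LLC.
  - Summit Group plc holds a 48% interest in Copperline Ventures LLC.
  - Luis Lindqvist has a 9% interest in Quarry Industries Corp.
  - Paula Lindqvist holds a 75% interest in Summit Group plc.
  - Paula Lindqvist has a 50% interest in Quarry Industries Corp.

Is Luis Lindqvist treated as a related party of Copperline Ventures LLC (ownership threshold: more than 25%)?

By parent–child attribution (R1), Luis Lindqvist is treated as also owning Paula Lindqvist's interest in Summit Group plc, giving 12% + 75% = 87%.
By parent–child attribution (R1), Luis Lindqvist is treated as also owning Paula Lindqvist's interest in Quarry Industries Corp, giving 9% + 50% = 59%.
Chain via Summit Group plc (R3): 87% × 48% = 41.76% of Copperline Ventures LLC.
Chain via Quarry Industries Corp. (R3): 59% × 22% = 12.98% of Copperline Ventures LLC.
Aggregating (R2): 41.76% + 12.98% = 54.74%.
54.74% exceeds the 25% threshold, so Luis is a related party to Copperline Ventures LLC.

Yes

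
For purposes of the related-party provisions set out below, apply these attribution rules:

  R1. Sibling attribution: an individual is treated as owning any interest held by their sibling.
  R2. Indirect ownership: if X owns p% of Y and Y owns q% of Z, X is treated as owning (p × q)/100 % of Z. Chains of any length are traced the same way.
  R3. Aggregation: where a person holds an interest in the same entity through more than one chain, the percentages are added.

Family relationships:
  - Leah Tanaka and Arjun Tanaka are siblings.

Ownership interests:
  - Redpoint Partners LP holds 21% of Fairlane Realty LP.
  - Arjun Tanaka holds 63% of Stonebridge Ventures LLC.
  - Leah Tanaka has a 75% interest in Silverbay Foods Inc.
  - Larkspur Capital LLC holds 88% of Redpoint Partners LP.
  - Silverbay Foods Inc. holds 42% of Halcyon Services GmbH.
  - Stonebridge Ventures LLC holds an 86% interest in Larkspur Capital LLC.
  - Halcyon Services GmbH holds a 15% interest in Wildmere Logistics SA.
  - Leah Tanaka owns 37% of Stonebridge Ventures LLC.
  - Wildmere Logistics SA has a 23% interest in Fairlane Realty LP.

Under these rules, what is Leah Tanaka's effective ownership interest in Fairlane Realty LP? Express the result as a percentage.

By sibling attribution (R1), Leah Tanaka is treated as also owning Arjun Tanaka's interest in Stonebridge Ventures LLC, giving 37% + 63% = 100%.
Chain via Stonebridge Ventures LLC → Larkspur Capital LLC → Redpoint Partners LP (R2): 100% × 86% × 88% × 21% = 15.8928% of Fairlane Realty LP.
Chain via Silverbay Foods Inc. → Halcyon Services GmbH → Wildmere Logistics SA (R2): 75% × 42% × 15% × 23% = 1.08675% of Fairlane Realty LP.
Aggregating (R3): 15.8928% + 1.08675% = 16.97955%.

16.97955%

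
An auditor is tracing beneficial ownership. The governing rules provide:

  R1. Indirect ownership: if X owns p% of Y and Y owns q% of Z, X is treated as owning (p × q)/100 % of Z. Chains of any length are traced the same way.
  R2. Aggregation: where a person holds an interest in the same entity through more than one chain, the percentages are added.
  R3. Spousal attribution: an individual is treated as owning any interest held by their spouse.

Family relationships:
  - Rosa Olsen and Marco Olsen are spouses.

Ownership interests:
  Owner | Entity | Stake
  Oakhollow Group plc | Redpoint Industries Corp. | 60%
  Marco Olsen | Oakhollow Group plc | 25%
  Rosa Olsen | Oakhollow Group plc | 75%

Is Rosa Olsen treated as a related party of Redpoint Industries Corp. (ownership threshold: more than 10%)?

Yes

By spousal attribution (R3), Rosa Olsen is treated as also owning Marco Olsen's interest in Oakhollow Group plc, giving 75% + 25% = 100%.
Chain via Oakhollow Group plc (R1): 100% × 60% = 60% of Redpoint Industries Corp.
60% exceeds the 10% threshold, so Rosa is a related party to Redpoint Industries Corp.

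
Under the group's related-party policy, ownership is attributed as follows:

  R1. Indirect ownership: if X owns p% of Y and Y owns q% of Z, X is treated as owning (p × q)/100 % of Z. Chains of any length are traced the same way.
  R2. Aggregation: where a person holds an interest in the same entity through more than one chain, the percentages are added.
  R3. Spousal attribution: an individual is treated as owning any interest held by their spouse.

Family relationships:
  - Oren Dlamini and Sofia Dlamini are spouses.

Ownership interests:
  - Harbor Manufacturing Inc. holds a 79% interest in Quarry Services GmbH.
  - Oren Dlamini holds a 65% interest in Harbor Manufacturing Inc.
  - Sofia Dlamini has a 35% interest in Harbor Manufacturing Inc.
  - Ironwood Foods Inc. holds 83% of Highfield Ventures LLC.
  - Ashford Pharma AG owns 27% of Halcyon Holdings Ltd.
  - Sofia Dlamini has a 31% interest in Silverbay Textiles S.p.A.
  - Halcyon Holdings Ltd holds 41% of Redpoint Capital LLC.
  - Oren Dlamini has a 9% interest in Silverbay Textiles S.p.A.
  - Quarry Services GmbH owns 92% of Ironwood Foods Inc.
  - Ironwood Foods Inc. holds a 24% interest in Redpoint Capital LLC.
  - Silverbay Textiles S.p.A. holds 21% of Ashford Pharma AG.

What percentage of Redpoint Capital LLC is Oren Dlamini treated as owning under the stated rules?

18.37308%

By spousal attribution (R3), Oren Dlamini is treated as also owning Sofia Dlamini's interest in Harbor Manufacturing Inc, giving 65% + 35% = 100%.
By spousal attribution (R3), Oren Dlamini is treated as also owning Sofia Dlamini's interest in Silverbay Textiles S.p.A, giving 9% + 31% = 40%.
Chain via Harbor Manufacturing Inc. → Quarry Services GmbH → Ironwood Foods Inc. (R1): 100% × 79% × 92% × 24% = 17.4432% of Redpoint Capital LLC.
Chain via Silverbay Textiles S.p.A. → Ashford Pharma AG → Halcyon Holdings Ltd (R1): 40% × 21% × 27% × 41% = 0.92988% of Redpoint Capital LLC.
Aggregating (R2): 17.4432% + 0.92988% = 18.37308%.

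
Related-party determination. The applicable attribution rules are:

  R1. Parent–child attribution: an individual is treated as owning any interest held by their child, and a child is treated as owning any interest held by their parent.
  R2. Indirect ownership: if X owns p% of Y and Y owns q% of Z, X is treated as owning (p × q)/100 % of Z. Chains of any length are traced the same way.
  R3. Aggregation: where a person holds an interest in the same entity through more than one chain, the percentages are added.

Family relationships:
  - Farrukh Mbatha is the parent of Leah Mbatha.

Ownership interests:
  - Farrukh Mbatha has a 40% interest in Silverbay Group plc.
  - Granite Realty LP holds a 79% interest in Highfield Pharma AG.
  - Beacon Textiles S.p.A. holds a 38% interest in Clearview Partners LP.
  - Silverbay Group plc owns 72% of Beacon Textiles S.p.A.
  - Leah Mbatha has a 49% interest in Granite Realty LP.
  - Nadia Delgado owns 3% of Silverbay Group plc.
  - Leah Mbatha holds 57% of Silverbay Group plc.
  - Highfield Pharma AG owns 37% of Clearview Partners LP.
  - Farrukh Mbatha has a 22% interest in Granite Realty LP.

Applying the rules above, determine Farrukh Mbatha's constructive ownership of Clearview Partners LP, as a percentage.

47.2925%

By parent–child attribution (R1), Farrukh Mbatha is treated as also owning Leah Mbatha's interest in Silverbay Group plc, giving 40% + 57% = 97%.
By parent–child attribution (R1), Farrukh Mbatha is treated as also owning Leah Mbatha's interest in Granite Realty LP, giving 22% + 49% = 71%.
Chain via Silverbay Group plc → Beacon Textiles S.p.A. (R2): 97% × 72% × 38% = 26.5392% of Clearview Partners LP.
Chain via Granite Realty LP → Highfield Pharma AG (R2): 71% × 79% × 37% = 20.7533% of Clearview Partners LP.
Aggregating (R3): 26.5392% + 20.7533% = 47.2925%.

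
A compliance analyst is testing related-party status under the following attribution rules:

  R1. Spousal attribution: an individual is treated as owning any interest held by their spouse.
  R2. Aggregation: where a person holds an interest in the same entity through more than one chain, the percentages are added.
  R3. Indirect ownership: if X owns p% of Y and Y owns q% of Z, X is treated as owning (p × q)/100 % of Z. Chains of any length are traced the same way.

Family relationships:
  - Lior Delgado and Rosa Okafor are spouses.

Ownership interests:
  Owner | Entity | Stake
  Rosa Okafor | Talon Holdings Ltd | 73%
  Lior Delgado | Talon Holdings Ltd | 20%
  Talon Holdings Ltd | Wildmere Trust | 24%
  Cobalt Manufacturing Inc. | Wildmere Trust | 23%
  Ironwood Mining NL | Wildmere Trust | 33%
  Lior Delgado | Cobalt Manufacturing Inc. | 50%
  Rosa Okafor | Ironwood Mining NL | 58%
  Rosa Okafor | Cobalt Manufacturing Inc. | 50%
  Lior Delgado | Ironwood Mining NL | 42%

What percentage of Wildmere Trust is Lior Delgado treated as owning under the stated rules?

78.32%

By spousal attribution (R1), Lior Delgado is treated as also owning Rosa Okafor's interest in Cobalt Manufacturing Inc, giving 50% + 50% = 100%.
By spousal attribution (R1), Lior Delgado is treated as also owning Rosa Okafor's interest in Ironwood Mining NL, giving 42% + 58% = 100%.
By spousal attribution (R1), Lior Delgado is treated as also owning Rosa Okafor's interest in Talon Holdings Ltd, giving 20% + 73% = 93%.
Chain via Cobalt Manufacturing Inc. (R3): 100% × 23% = 23% of Wildmere Trust.
Chain via Ironwood Mining NL (R3): 100% × 33% = 33% of Wildmere Trust.
Chain via Talon Holdings Ltd (R3): 93% × 24% = 22.32% of Wildmere Trust.
Aggregating (R2): 23% + 33% + 22.32% = 78.32%.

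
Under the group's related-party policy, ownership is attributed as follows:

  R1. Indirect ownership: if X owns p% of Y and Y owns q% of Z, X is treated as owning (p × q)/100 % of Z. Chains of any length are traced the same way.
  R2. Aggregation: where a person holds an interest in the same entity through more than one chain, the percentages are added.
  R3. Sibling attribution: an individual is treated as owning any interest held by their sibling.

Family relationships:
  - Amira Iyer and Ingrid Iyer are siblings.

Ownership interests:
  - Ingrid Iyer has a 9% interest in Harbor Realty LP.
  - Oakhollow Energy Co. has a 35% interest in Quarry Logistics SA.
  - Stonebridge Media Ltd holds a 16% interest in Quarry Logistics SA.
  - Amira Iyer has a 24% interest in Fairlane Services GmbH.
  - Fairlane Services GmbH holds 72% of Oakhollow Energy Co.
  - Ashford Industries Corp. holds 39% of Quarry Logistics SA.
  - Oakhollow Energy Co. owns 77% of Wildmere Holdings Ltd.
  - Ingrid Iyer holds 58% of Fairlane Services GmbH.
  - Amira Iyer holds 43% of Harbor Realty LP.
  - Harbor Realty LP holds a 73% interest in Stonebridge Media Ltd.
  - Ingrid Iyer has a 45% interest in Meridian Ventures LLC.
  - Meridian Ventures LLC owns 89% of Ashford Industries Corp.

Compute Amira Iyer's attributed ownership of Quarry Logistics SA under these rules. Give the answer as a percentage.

By sibling attribution (R3), Amira Iyer is treated as also owning Ingrid Iyer's interest in Harbor Realty LP, giving 43% + 9% = 52%.
By sibling attribution (R3), Amira Iyer is treated as also owning Ingrid Iyer's interest in Fairlane Services GmbH, giving 24% + 58% = 82%.
By sibling attribution (R3), Amira Iyer is treated as owning Ingrid Iyer's 45% interest in Meridian Ventures LLC.
Chain via Harbor Realty LP → Stonebridge Media Ltd (R1): 52% × 73% × 16% = 6.0736% of Quarry Logistics SA.
Chain via Fairlane Services GmbH → Oakhollow Energy Co. (R1): 82% × 72% × 35% = 20.664% of Quarry Logistics SA.
Chain via Meridian Ventures LLC → Ashford Industries Corp. (R1): 45% × 89% × 39% = 15.6195% of Quarry Logistics SA.
Aggregating (R2): 6.0736% + 20.664% + 15.6195% = 42.3571%.

42.3571%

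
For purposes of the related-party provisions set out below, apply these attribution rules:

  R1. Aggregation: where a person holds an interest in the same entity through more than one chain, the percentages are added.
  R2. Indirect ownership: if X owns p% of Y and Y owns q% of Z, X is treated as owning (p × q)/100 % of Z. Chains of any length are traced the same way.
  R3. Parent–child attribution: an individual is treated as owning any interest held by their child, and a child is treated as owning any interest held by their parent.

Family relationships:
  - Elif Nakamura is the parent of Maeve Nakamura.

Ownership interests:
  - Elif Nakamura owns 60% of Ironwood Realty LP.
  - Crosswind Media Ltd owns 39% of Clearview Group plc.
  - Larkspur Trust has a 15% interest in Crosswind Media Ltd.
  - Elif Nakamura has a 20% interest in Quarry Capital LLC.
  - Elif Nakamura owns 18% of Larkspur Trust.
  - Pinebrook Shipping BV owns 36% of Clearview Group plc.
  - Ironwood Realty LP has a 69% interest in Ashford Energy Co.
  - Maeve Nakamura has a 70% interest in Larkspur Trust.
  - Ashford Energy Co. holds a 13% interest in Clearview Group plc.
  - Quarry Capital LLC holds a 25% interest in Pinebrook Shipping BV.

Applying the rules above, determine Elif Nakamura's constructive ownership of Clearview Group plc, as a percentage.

By parent–child attribution (R3), Elif Nakamura is treated as also owning Maeve Nakamura's interest in Larkspur Trust, giving 18% + 70% = 88%.
Chain via Ironwood Realty LP → Ashford Energy Co. (R2): 60% × 69% × 13% = 5.382% of Clearview Group plc.
Chain via Larkspur Trust → Crosswind Media Ltd (R2): 88% × 15% × 39% = 5.148% of Clearview Group plc.
Chain via Quarry Capital LLC → Pinebrook Shipping BV (R2): 20% × 25% × 36% = 1.8% of Clearview Group plc.
Aggregating (R1): 5.382% + 5.148% + 1.8% = 12.33%.

12.33%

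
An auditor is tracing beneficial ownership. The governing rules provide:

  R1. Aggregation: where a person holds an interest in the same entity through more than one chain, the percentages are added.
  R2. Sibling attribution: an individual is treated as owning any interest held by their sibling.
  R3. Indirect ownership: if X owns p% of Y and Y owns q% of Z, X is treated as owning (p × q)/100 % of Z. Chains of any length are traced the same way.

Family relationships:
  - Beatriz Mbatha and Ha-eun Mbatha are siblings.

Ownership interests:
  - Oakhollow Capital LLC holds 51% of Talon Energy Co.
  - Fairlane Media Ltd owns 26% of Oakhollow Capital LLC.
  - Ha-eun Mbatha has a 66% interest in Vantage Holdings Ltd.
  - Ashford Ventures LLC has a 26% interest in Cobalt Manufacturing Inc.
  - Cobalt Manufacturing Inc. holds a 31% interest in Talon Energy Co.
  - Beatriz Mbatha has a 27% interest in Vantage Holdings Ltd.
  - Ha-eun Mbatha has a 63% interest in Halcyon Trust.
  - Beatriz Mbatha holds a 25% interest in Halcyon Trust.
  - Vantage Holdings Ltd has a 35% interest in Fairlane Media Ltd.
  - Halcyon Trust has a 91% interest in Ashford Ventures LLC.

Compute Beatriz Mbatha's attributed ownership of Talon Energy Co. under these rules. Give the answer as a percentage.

10.770578%

By sibling attribution (R2), Beatriz Mbatha is treated as also owning Ha-eun Mbatha's interest in Halcyon Trust, giving 25% + 63% = 88%.
By sibling attribution (R2), Beatriz Mbatha is treated as also owning Ha-eun Mbatha's interest in Vantage Holdings Ltd, giving 27% + 66% = 93%.
Chain via Halcyon Trust → Ashford Ventures LLC → Cobalt Manufacturing Inc. (R3): 88% × 91% × 26% × 31% = 6.454448% of Talon Energy Co.
Chain via Vantage Holdings Ltd → Fairlane Media Ltd → Oakhollow Capital LLC (R3): 93% × 35% × 26% × 51% = 4.31613% of Talon Energy Co.
Aggregating (R1): 6.454448% + 4.31613% = 10.770578%.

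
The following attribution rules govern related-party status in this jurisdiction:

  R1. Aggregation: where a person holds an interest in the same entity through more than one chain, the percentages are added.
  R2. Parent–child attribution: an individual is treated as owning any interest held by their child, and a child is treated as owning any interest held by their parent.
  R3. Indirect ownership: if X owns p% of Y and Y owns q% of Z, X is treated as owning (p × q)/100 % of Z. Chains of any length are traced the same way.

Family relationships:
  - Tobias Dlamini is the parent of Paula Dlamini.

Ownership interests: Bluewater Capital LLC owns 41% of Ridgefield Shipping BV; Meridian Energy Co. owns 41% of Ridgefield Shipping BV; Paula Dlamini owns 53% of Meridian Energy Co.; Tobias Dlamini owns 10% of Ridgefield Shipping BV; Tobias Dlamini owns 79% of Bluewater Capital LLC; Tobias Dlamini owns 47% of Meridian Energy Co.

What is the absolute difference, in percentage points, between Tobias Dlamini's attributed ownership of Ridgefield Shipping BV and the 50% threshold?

33.39

By parent–child attribution (R2), Tobias Dlamini is treated as also owning Paula Dlamini's interest in Meridian Energy Co, giving 47% + 53% = 100%.
Chain via Meridian Energy Co. (R3): 100% × 41% = 41% of Ridgefield Shipping BV.
Chain via Bluewater Capital LLC (R3): 79% × 41% = 32.39% of Ridgefield Shipping BV.
Direct interest in Ridgefield Shipping BV: 10%.
Aggregating (R1): 41% + 32.39% + 10% = 83.39%.
83.39% exceeds the 50% threshold by 33.39 percentage points.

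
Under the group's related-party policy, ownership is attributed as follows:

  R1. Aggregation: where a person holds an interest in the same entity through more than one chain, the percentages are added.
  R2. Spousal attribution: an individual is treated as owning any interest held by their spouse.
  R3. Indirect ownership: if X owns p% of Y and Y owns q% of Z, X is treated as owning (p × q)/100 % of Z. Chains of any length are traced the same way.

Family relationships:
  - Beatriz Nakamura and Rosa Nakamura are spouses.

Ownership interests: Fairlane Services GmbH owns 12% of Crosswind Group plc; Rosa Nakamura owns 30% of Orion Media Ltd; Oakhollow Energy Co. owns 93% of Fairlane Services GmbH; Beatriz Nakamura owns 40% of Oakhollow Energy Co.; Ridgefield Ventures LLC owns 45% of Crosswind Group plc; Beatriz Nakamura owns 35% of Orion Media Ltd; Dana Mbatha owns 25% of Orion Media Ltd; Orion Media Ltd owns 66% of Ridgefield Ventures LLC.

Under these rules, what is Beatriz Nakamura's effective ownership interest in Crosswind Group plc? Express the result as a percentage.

By spousal attribution (R2), Beatriz Nakamura is treated as also owning Rosa Nakamura's interest in Orion Media Ltd, giving 35% + 30% = 65%.
Chain via Oakhollow Energy Co. → Fairlane Services GmbH (R3): 40% × 93% × 12% = 4.464% of Crosswind Group plc.
Chain via Orion Media Ltd → Ridgefield Ventures LLC (R3): 65% × 66% × 45% = 19.305% of Crosswind Group plc.
Aggregating (R1): 4.464% + 19.305% = 23.769%.

23.769%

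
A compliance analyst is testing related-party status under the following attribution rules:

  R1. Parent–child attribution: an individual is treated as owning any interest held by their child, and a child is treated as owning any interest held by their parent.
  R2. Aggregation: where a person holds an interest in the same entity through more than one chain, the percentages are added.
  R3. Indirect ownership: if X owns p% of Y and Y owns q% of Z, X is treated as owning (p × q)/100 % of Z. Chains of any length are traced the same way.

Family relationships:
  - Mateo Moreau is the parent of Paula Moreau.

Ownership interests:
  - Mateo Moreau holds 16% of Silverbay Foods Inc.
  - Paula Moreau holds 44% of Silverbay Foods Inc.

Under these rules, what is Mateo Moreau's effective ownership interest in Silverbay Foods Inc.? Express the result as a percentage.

60%

By parent–child attribution (R1), Mateo Moreau is treated as also owning Paula Moreau's interest in Silverbay Foods Inc, giving 16% + 44% = 60%.
Direct interest in Silverbay Foods Inc: 60%.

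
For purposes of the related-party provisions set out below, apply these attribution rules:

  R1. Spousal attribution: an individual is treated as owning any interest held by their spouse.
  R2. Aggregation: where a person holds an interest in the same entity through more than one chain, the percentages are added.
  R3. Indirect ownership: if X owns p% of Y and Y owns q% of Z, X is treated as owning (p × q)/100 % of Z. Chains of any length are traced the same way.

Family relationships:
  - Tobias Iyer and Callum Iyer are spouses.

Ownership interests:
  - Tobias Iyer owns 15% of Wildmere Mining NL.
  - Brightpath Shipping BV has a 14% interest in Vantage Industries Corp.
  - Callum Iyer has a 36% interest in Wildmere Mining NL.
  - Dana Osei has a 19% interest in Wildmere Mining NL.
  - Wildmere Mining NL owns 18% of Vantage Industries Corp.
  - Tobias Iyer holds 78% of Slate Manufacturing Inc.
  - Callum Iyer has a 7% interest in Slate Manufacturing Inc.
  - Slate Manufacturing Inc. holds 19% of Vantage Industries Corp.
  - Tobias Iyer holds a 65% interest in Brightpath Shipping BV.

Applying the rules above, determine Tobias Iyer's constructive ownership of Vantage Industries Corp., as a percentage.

By spousal attribution (R1), Tobias Iyer is treated as also owning Callum Iyer's interest in Slate Manufacturing Inc, giving 78% + 7% = 85%.
By spousal attribution (R1), Tobias Iyer is treated as also owning Callum Iyer's interest in Wildmere Mining NL, giving 15% + 36% = 51%.
Chain via Slate Manufacturing Inc. (R3): 85% × 19% = 16.15% of Vantage Industries Corp.
Chain via Brightpath Shipping BV (R3): 65% × 14% = 9.1% of Vantage Industries Corp.
Chain via Wildmere Mining NL (R3): 51% × 18% = 9.18% of Vantage Industries Corp.
Aggregating (R2): 16.15% + 9.1% + 9.18% = 34.43%.

34.43%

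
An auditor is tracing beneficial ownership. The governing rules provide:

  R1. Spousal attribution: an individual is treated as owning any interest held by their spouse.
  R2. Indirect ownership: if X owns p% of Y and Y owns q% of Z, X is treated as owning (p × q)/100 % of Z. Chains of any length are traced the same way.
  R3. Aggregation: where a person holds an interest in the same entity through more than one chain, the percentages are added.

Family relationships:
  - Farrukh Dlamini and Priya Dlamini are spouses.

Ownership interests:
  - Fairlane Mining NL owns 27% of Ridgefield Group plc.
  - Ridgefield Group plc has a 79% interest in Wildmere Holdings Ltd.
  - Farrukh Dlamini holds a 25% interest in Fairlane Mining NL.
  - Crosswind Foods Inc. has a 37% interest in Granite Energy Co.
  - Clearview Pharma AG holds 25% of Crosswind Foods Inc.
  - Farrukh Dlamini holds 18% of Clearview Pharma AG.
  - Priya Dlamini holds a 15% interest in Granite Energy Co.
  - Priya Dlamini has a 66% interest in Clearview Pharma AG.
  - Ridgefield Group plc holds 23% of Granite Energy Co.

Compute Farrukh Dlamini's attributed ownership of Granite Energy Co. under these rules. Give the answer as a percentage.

24.3225%

By spousal attribution (R1), Farrukh Dlamini is treated as also owning Priya Dlamini's interest in Clearview Pharma AG, giving 18% + 66% = 84%.
By spousal attribution (R1), Farrukh Dlamini is treated as owning Priya Dlamini's 15% interest in Granite Energy Co.
Chain via Fairlane Mining NL → Ridgefield Group plc (R2): 25% × 27% × 23% = 1.5525% of Granite Energy Co.
Chain via Clearview Pharma AG → Crosswind Foods Inc. (R2): 84% × 25% × 37% = 7.77% of Granite Energy Co.
Direct interest in Granite Energy Co: 15%.
Aggregating (R3): 1.5525% + 7.77% + 15% = 24.3225%.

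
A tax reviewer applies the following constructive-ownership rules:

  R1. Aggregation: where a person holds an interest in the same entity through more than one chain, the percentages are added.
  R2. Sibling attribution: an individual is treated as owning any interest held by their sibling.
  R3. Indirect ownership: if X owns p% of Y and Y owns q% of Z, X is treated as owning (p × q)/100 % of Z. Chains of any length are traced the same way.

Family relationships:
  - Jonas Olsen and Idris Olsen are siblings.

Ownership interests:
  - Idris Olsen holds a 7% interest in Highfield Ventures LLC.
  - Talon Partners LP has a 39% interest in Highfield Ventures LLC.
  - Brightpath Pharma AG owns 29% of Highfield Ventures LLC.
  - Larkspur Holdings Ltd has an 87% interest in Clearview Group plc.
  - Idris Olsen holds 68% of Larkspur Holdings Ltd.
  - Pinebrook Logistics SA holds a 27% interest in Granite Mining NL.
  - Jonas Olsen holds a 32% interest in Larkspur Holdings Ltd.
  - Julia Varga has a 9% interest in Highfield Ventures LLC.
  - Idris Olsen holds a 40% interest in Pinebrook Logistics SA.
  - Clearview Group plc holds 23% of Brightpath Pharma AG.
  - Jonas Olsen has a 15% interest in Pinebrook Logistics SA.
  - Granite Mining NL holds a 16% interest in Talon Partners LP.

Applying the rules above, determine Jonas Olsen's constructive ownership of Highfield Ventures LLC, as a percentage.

13.72954%

By sibling attribution (R2), Jonas Olsen is treated as also owning Idris Olsen's interest in Pinebrook Logistics SA, giving 15% + 40% = 55%.
By sibling attribution (R2), Jonas Olsen is treated as also owning Idris Olsen's interest in Larkspur Holdings Ltd, giving 32% + 68% = 100%.
By sibling attribution (R2), Jonas Olsen is treated as owning Idris Olsen's 7% interest in Highfield Ventures LLC.
Chain via Pinebrook Logistics SA → Granite Mining NL → Talon Partners LP (R3): 55% × 27% × 16% × 39% = 0.92664% of Highfield Ventures LLC.
Chain via Larkspur Holdings Ltd → Clearview Group plc → Brightpath Pharma AG (R3): 100% × 87% × 23% × 29% = 5.8029% of Highfield Ventures LLC.
Direct interest in Highfield Ventures LLC: 7%.
Aggregating (R1): 0.92664% + 5.8029% + 7% = 13.72954%.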